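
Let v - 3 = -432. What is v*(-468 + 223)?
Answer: 105105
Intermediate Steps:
v = -429 (v = 3 - 432 = -429)
v*(-468 + 223) = -429*(-468 + 223) = -429*(-245) = 105105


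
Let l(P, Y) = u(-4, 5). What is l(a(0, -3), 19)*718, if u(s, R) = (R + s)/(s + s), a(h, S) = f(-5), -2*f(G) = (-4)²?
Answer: -359/4 ≈ -89.750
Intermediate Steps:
f(G) = -8 (f(G) = -½*(-4)² = -½*16 = -8)
a(h, S) = -8
u(s, R) = (R + s)/(2*s) (u(s, R) = (R + s)/((2*s)) = (R + s)*(1/(2*s)) = (R + s)/(2*s))
l(P, Y) = -⅛ (l(P, Y) = (½)*(5 - 4)/(-4) = (½)*(-¼)*1 = -⅛)
l(a(0, -3), 19)*718 = -⅛*718 = -359/4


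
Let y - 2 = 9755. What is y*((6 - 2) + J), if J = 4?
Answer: 78056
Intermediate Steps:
y = 9757 (y = 2 + 9755 = 9757)
y*((6 - 2) + J) = 9757*((6 - 2) + 4) = 9757*(4 + 4) = 9757*8 = 78056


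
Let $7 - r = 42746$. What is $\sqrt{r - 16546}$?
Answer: $i \sqrt{59285} \approx 243.49 i$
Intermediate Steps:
$r = -42739$ ($r = 7 - 42746 = -42739$)
$\sqrt{r - 16546} = \sqrt{-42739 - 16546} = \sqrt{-59285} = i \sqrt{59285}$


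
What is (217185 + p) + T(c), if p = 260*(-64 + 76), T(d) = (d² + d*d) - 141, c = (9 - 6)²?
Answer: 220326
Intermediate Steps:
c = 9 (c = 3² = 9)
T(d) = -141 + 2*d² (T(d) = (d² + d²) - 141 = 2*d² - 141 = -141 + 2*d²)
p = 3120 (p = 260*12 = 3120)
(217185 + p) + T(c) = (217185 + 3120) + (-141 + 2*9²) = 220305 + (-141 + 2*81) = 220305 + (-141 + 162) = 220305 + 21 = 220326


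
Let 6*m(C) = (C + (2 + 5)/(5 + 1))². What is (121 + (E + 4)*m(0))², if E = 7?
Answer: 711555625/46656 ≈ 15251.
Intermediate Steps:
m(C) = (7/6 + C)²/6 (m(C) = (C + (2 + 5)/(5 + 1))²/6 = (C + 7/6)²/6 = (7/6 + C)²/6)
(121 + (E + 4)*m(0))² = (121 + (7 + 4)*((7 + 6*0)²/216))² = (121 + 11*((7 + 0)²/216))² = (121 + 11*((1/216)*7²))² = (121 + 11*((1/216)*49))² = (121 + 11*(49/216))² = (121 + 539/216)² = (26675/216)² = 711555625/46656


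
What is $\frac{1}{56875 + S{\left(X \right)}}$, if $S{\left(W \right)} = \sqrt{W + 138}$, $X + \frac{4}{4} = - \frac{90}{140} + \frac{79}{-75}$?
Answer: $\frac{59718750}{3396503764181} - \frac{5 \sqrt{5966898}}{3396503764181} \approx 1.7579 \cdot 10^{-5}$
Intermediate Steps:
$X = - \frac{2831}{1050}$ ($X = -1 + \left(- \frac{90}{140} + \frac{79}{-75}\right) = -1 + \left(\left(-90\right) \frac{1}{140} + 79 \left(- \frac{1}{75}\right)\right) = -1 - \frac{1781}{1050} = - \frac{2831}{1050} \approx -2.6962$)
$S{\left(W \right)} = \sqrt{138 + W}$
$\frac{1}{56875 + S{\left(X \right)}} = \frac{1}{56875 + \sqrt{138 - \frac{2831}{1050}}} = \frac{1}{56875 + \sqrt{\frac{142069}{1050}}} = \frac{1}{56875 + \frac{\sqrt{5966898}}{210}}$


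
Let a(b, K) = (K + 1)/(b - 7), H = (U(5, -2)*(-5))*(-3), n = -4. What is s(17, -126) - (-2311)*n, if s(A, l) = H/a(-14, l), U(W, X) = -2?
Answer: -231226/25 ≈ -9249.0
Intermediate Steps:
H = -30 (H = -2*(-5)*(-3) = 10*(-3) = -30)
a(b, K) = (1 + K)/(-7 + b)
s(A, l) = -30/(-1/21 - l/21) (s(A, l) = -30*(-7 - 14)/(1 + l) = -30*(-21/(1 + l)) = -30/(-1/21 - l/21))
s(17, -126) - (-2311)*n = 630/(1 - 126) - (-2311)*(-4) = 630/(-125) - 1*9244 = 630*(-1/125) - 9244 = -126/25 - 9244 = -231226/25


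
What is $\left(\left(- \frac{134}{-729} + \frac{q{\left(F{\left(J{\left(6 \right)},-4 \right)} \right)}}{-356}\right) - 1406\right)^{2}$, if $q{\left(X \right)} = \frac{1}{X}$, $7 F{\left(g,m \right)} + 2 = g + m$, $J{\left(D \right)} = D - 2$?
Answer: $\frac{532434328195674529}{269410826304} \approx 1.9763 \cdot 10^{6}$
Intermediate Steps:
$J{\left(D \right)} = -2 + D$ ($J{\left(D \right)} = D - 2 = -2 + D$)
$F{\left(g,m \right)} = - \frac{2}{7} + \frac{g}{7} + \frac{m}{7}$ ($F{\left(g,m \right)} = - \frac{2}{7} + \frac{g + m}{7} = - \frac{2}{7} + \left(\frac{g}{7} + \frac{m}{7}\right) = - \frac{2}{7} + \frac{g}{7} + \frac{m}{7}$)
$\left(\left(- \frac{134}{-729} + \frac{q{\left(F{\left(J{\left(6 \right)},-4 \right)} \right)}}{-356}\right) - 1406\right)^{2} = \left(\left(- \frac{134}{-729} + \frac{1}{\left(- \frac{2}{7} + \frac{-2 + 6}{7} + \frac{1}{7} \left(-4\right)\right) \left(-356\right)}\right) - 1406\right)^{2} = \left(\left(\left(-134\right) \left(- \frac{1}{729}\right) + \frac{1}{- \frac{2}{7} + \frac{1}{7} \cdot 4 - \frac{4}{7}} \left(- \frac{1}{356}\right)\right) - 1406\right)^{2} = \left(\left(\frac{134}{729} + \frac{1}{- \frac{2}{7} + \frac{4}{7} - \frac{4}{7}} \left(- \frac{1}{356}\right)\right) - 1406\right)^{2} = \left(\left(\frac{134}{729} + \frac{1}{- \frac{2}{7}} \left(- \frac{1}{356}\right)\right) - 1406\right)^{2} = \left(\left(\frac{134}{729} - - \frac{7}{712}\right) - 1406\right)^{2} = \left(\left(\frac{134}{729} + \frac{7}{712}\right) - 1406\right)^{2} = \left(\frac{100511}{519048} - 1406\right)^{2} = \left(- \frac{729680977}{519048}\right)^{2} = \frac{532434328195674529}{269410826304}$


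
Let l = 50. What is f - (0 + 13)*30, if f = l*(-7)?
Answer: -740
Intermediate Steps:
f = -350 (f = 50*(-7) = -350)
f - (0 + 13)*30 = -350 - (0 + 13)*30 = -350 - 13*30 = -350 - 1*390 = -350 - 390 = -740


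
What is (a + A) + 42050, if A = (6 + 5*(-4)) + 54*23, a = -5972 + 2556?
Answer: 39862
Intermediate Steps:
a = -3416
A = 1228 (A = (6 - 20) + 1242 = -14 + 1242 = 1228)
(a + A) + 42050 = (-3416 + 1228) + 42050 = -2188 + 42050 = 39862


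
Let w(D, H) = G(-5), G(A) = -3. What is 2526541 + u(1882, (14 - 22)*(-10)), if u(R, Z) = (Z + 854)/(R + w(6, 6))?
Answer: 4747371473/1879 ≈ 2.5265e+6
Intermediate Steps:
w(D, H) = -3
u(R, Z) = (854 + Z)/(-3 + R) (u(R, Z) = (Z + 854)/(R - 3) = (854 + Z)/(-3 + R))
2526541 + u(1882, (14 - 22)*(-10)) = 2526541 + (854 + (14 - 22)*(-10))/(-3 + 1882) = 2526541 + (854 - 8*(-10))/1879 = 2526541 + (854 + 80)/1879 = 2526541 + (1/1879)*934 = 2526541 + 934/1879 = 4747371473/1879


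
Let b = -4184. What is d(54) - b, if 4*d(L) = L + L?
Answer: 4211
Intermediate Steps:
d(L) = L/2 (d(L) = (L + L)/4 = (2*L)/4 = L/2)
d(54) - b = (½)*54 - 1*(-4184) = 27 + 4184 = 4211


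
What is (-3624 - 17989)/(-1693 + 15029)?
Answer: -21613/13336 ≈ -1.6207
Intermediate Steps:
(-3624 - 17989)/(-1693 + 15029) = -21613/13336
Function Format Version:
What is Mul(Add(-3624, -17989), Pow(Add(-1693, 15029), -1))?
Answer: Rational(-21613, 13336) ≈ -1.6207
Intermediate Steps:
Mul(Add(-3624, -17989), Pow(Add(-1693, 15029), -1)) = Mul(-21613, Pow(13336, -1)) = Mul(-21613, Rational(1, 13336)) = Rational(-21613, 13336)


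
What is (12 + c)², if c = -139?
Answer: 16129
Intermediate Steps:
(12 + c)² = (12 - 139)² = (-127)² = 16129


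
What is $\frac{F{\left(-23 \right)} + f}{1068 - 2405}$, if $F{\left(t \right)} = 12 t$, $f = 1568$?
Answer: $- \frac{1292}{1337} \approx -0.96634$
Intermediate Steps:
$\frac{F{\left(-23 \right)} + f}{1068 - 2405} = \frac{12 \left(-23\right) + 1568}{1068 - 2405} = \frac{-276 + 1568}{-1337} = 1292 \left(- \frac{1}{1337}\right) = - \frac{1292}{1337}$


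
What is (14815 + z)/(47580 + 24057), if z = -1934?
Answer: 12881/71637 ≈ 0.17981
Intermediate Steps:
(14815 + z)/(47580 + 24057) = (14815 - 1934)/(47580 + 24057) = 12881/71637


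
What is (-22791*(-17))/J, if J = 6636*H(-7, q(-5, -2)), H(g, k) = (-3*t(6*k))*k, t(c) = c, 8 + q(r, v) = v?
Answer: -129149/3981600 ≈ -0.032436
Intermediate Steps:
q(r, v) = -8 + v
H(g, k) = -18*k² (H(g, k) = (-18*k)*k = -18*k²)
J = -11944800 (J = 6636*(-18*(-8 - 2)²) = 6636*(-18*(-10)²) = 6636*(-18*100) = 6636*(-1800) = -11944800)
(-22791*(-17))/J = -22791*(-17)/(-11944800) = 387447*(-1/11944800) = -129149/3981600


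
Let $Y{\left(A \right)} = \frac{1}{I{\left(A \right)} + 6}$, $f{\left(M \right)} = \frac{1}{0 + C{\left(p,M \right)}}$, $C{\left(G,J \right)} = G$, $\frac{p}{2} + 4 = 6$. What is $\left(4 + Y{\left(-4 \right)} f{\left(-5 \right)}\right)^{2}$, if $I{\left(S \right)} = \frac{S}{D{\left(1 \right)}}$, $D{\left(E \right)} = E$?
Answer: $\frac{1089}{64} \approx 17.016$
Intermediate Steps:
$p = 4$ ($p = -8 + 2 \cdot 6 = -8 + 12 = 4$)
$I{\left(S \right)} = S$ ($I{\left(S \right)} = \frac{S}{1} = S 1 = S$)
$f{\left(M \right)} = \frac{1}{4}$ ($f{\left(M \right)} = \frac{1}{0 + 4} = \frac{1}{4}$)
$Y{\left(A \right)} = \frac{1}{6 + A}$ ($Y{\left(A \right)} = \frac{1}{A + 6} = \frac{1}{6 + A}$)
$\left(4 + Y{\left(-4 \right)} f{\left(-5 \right)}\right)^{2} = \left(4 + \frac{1}{6 - 4} \cdot \frac{1}{4}\right)^{2} = \left(4 + \frac{1}{2} \cdot \frac{1}{4}\right)^{2} = \left(4 + \frac{1}{8}\right)^{2} = \left(\frac{33}{8}\right)^{2} = \frac{1089}{64}$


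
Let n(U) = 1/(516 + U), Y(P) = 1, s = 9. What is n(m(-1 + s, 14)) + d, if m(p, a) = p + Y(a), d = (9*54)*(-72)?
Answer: -18370799/525 ≈ -34992.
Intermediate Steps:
d = -34992 (d = 486*(-72) = -34992)
m(p, a) = 1 + p (m(p, a) = p + 1 = 1 + p)
n(m(-1 + s, 14)) + d = 1/(516 + (1 + (-1 + 9))) - 34992 = 1/(516 + (1 + 8)) - 34992 = 1/(516 + 9) - 34992 = 1/525 - 34992 = -18370799/525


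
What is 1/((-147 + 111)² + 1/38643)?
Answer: 38643/50081329 ≈ 0.00077160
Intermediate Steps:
1/((-147 + 111)² + 1/38643) = 1/((-36)² + 1/38643) = 1/(1296 + 1/38643) = 1/(50081329/38643) = 38643/50081329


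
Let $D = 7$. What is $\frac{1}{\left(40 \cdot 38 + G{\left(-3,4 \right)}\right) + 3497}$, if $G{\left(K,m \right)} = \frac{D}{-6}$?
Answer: $\frac{6}{30095} \approx 0.00019937$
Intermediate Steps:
$G{\left(K,m \right)} = - \frac{7}{6}$ ($G{\left(K,m \right)} = \frac{7}{-6} = 7 \left(- \frac{1}{6}\right) = - \frac{7}{6}$)
$\frac{1}{\left(40 \cdot 38 + G{\left(-3,4 \right)}\right) + 3497} = \frac{1}{\left(40 \cdot 38 - \frac{7}{6}\right) + 3497} = \frac{1}{\left(1520 - \frac{7}{6}\right) + 3497} = \frac{1}{\frac{9113}{6} + 3497} = \frac{1}{\frac{30095}{6}} = \frac{6}{30095}$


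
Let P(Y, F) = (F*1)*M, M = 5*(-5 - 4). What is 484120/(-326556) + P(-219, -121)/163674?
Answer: -717219995/494895618 ≈ -1.4492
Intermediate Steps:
M = -45 (M = 5*(-9) = -45)
P(Y, F) = -45*F (P(Y, F) = (F*1)*(-45) = F*(-45) = -45*F)
484120/(-326556) + P(-219, -121)/163674 = 484120/(-326556) - 45*(-121)/163674 = 484120*(-1/326556) + 5445*(1/163674) = -121030/81639 + 605/18186 = -717219995/494895618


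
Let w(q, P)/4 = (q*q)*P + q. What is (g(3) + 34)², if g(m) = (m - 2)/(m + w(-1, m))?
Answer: 140625/121 ≈ 1162.2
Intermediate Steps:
w(q, P) = 4*q + 4*P*q² (w(q, P) = 4*((q*q)*P + q) = 4*(q²*P + q) = 4*(P*q² + q) = 4*(q + P*q²) = 4*q + 4*P*q²)
g(m) = (-2 + m)/(-4 + 5*m) (g(m) = (m - 2)/(m + 4*(-1)*(1 + m*(-1))) = (-2 + m)/(m + 4*(-1)*(1 - m)) = (-2 + m)/(m + (-4 + 4*m)) = (-2 + m)/(-4 + 5*m))
(g(3) + 34)² = ((-2 + 3)/(-4 + 5*3) + 34)² = (1/(-4 + 15) + 34)² = (1/11 + 34)² = (375/11)² = 140625/121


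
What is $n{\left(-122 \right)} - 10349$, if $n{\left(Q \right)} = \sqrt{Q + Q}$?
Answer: $-10349 + 2 i \sqrt{61} \approx -10349.0 + 15.62 i$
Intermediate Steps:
$n{\left(Q \right)} = \sqrt{2} \sqrt{Q}$ ($n{\left(Q \right)} = \sqrt{2 Q} = \sqrt{2} \sqrt{Q}$)
$n{\left(-122 \right)} - 10349 = \sqrt{2} \sqrt{-122} - 10349 = \sqrt{2} i \sqrt{122} - 10349 = 2 i \sqrt{61} - 10349 = -10349 + 2 i \sqrt{61}$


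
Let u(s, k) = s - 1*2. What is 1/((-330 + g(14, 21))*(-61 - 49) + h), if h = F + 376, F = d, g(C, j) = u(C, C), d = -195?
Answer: 1/35161 ≈ 2.8441e-5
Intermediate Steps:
u(s, k) = -2 + s (u(s, k) = s - 2 = -2 + s)
g(C, j) = -2 + C
F = -195
h = 181 (h = -195 + 376 = 181)
1/((-330 + g(14, 21))*(-61 - 49) + h) = 1/((-330 + (-2 + 14))*(-61 - 49) + 181) = 1/((-330 + 12)*(-110) + 181) = 1/(-318*(-110) + 181) = 1/(34980 + 181) = 1/35161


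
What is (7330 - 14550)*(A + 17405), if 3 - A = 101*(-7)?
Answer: -130790300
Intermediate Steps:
A = 710 (A = 3 - 101*(-7) = 3 - 1*(-707) = 3 + 707 = 710)
(7330 - 14550)*(A + 17405) = (7330 - 14550)*(710 + 17405) = -7220*18115 = -130790300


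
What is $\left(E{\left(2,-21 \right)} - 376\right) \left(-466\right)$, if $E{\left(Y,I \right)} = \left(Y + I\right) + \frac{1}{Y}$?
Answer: $183837$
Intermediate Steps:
$E{\left(Y,I \right)} = I + Y + \frac{1}{Y}$ ($E{\left(Y,I \right)} = \left(I + Y\right) + \frac{1}{Y} = I + Y + \frac{1}{Y}$)
$\left(E{\left(2,-21 \right)} - 376\right) \left(-466\right) = \left(\left(-21 + 2 + \frac{1}{2}\right) - 376\right) \left(-466\right) = \left(- \frac{37}{2} - 376\right) \left(-466\right) = \left(- \frac{789}{2}\right) \left(-466\right) = 183837$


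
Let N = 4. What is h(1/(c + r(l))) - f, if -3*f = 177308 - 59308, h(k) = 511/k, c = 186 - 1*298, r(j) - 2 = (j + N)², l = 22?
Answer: 985678/3 ≈ 3.2856e+5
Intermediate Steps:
r(j) = 2 + (4 + j)² (r(j) = 2 + (j + 4)² = 2 + (4 + j)²)
c = -112 (c = 186 - 298 = -112)
f = -118000/3 (f = -(177308 - 59308)/3 = -⅓*118000 = -118000/3 ≈ -39333.)
h(1/(c + r(l))) - f = 511/(1/(-112 + (2 + (4 + 22)²))) - 1*(-118000/3) = 511/(1/(-112 + (2 + 26²))) + 118000/3 = 511/(1/(-112 + (2 + 676))) + 118000/3 = 511/(1/(-112 + 678)) + 118000/3 = 511/(1/566) + 118000/3 = 511*566 + 118000/3 = 289226 + 118000/3 = 985678/3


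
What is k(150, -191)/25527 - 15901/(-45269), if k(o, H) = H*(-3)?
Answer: 143947988/385193921 ≈ 0.37370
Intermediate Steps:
k(o, H) = -3*H
k(150, -191)/25527 - 15901/(-45269) = -3*(-191)/25527 - 15901/(-45269) = 573*(1/25527) - 15901*(-1/45269) = 191/8509 + 15901/45269 = 143947988/385193921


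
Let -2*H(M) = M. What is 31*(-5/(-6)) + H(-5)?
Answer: 85/3 ≈ 28.333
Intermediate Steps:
H(M) = -M/2
31*(-5/(-6)) + H(-5) = 31*(-5/(-6)) - ½*(-5) = 31*(-5*(-⅙)) + 5/2 = 31*(⅚) + 5/2 = 155/6 + 5/2 = 85/3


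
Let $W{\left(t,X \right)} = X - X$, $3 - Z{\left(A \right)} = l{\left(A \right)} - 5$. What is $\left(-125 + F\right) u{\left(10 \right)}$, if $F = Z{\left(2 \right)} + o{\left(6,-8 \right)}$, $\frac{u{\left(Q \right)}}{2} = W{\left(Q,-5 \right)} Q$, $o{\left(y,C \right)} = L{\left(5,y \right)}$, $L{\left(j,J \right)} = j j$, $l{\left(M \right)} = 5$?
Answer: $0$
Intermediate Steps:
$Z{\left(A \right)} = 3$ ($Z{\left(A \right)} = 3 - \left(5 - 5\right) = 3 - 0 = 3 + 0 = 3$)
$L{\left(j,J \right)} = j^{2}$
$o{\left(y,C \right)} = 25$ ($o{\left(y,C \right)} = 5^{2} = 25$)
$W{\left(t,X \right)} = 0$
$u{\left(Q \right)} = 0$ ($u{\left(Q \right)} = 2 \cdot 0 Q = 2 \cdot 0 = 0$)
$F = 28$ ($F = 3 + 25 = 28$)
$\left(-125 + F\right) u{\left(10 \right)} = \left(-125 + 28\right) 0 = \left(-97\right) 0 = 0$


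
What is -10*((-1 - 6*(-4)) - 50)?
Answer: 270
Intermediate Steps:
-10*((-1 - 6*(-4)) - 50) = -10*((-1 + 24) - 50) = -10*(23 - 50) = -10*(-27) = 270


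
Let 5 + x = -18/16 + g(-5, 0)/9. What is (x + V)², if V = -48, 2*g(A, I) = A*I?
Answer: 187489/64 ≈ 2929.5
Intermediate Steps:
g(A, I) = A*I/2 (g(A, I) = (A*I)/2 = A*I/2)
x = -49/8 (x = -5 + (-18/16 + ((½)*(-5)*0)/9) = -5 + (-18*1/16 + 0*(⅑)) = -5 + (-9/8 + 0) = -5 - 9/8 = -49/8 ≈ -6.1250)
(x + V)² = (-49/8 - 48)² = (-433/8)² = 187489/64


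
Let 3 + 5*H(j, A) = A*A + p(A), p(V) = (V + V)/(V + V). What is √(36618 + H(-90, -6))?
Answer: 2*√228905/5 ≈ 191.38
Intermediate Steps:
p(V) = 1 (p(V) = (2*V)/((2*V)) = (2*V)*(1/(2*V)) = 1)
H(j, A) = -⅖ + A²/5 (H(j, A) = -⅗ + (A*A + 1)/5 = -⅗ + (A² + 1)/5 = -⅗ + (1 + A²)/5 = -⅗ + (⅕ + A²/5) = -⅖ + A²/5)
√(36618 + H(-90, -6)) = √(36618 + (-⅖ + (⅕)*(-6)²)) = √(36618 + (-⅖ + (⅕)*36)) = √(36618 + (-⅖ + 36/5)) = √(36618 + 34/5) = √(183124/5) = 2*√228905/5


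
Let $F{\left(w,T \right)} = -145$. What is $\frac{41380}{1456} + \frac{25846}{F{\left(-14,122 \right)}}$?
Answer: $- \frac{7907919}{52780} \approx -149.83$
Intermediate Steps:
$\frac{41380}{1456} + \frac{25846}{F{\left(-14,122 \right)}} = \frac{41380}{1456} + \frac{25846}{-145} = 41380 \cdot \frac{1}{1456} + 25846 \left(- \frac{1}{145}\right) = \frac{10345}{364} - \frac{25846}{145} = - \frac{7907919}{52780}$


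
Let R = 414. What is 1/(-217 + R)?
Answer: 1/197 ≈ 0.0050761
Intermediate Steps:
1/(-217 + R) = 1/(-217 + 414) = 1/197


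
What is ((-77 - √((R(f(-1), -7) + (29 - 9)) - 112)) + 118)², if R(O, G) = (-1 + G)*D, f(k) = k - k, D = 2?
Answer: 1573 - 492*I*√3 ≈ 1573.0 - 852.17*I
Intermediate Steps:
f(k) = 0
R(O, G) = -2 + 2*G (R(O, G) = (-1 + G)*2 = -2 + 2*G)
((-77 - √((R(f(-1), -7) + (29 - 9)) - 112)) + 118)² = ((-77 - √(((-2 + 2*(-7)) + (29 - 9)) - 112)) + 118)² = ((-77 - √(((-2 - 14) + 20) - 112)) + 118)² = ((-77 - √((-16 + 20) - 112)) + 118)² = ((-77 - √(4 - 112)) + 118)² = ((-77 - √(-108)) + 118)² = ((-77 - 6*I*√3) + 118)² = (41 - 6*I*√3)²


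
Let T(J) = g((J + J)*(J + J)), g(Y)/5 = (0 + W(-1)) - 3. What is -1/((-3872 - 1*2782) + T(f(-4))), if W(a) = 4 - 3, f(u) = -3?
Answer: 1/6664 ≈ 0.00015006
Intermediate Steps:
W(a) = 1
g(Y) = -10 (g(Y) = 5*((0 + 1) - 3) = 5*(1 - 3) = 5*(-2) = -10)
T(J) = -10
-1/((-3872 - 1*2782) + T(f(-4))) = -1/((-3872 - 1*2782) - 10) = -1/((-3872 - 2782) - 10) = -1/(-6654 - 10) = -1/(-6664) = -1*(-1/6664) = 1/6664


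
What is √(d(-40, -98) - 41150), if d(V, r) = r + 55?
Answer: 3*I*√4577 ≈ 202.96*I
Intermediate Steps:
d(V, r) = 55 + r
√(d(-40, -98) - 41150) = √((55 - 98) - 41150) = √(-43 - 41150) = √(-41193) = 3*I*√4577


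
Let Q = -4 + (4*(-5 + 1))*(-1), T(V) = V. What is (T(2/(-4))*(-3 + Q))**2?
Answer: 81/4 ≈ 20.250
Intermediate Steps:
Q = 12 (Q = -4 + (4*(-4))*(-1) = -4 - 16*(-1) = -4 + 16 = 12)
(T(2/(-4))*(-3 + Q))**2 = ((2/(-4))*(-3 + 12))**2 = ((2*(-1/4))*9)**2 = (-1/2*9)**2 = (-9/2)**2 = 81/4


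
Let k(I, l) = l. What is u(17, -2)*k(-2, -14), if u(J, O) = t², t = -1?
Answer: -14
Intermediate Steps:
u(J, O) = 1 (u(J, O) = (-1)² = 1)
u(17, -2)*k(-2, -14) = 1*(-14) = -14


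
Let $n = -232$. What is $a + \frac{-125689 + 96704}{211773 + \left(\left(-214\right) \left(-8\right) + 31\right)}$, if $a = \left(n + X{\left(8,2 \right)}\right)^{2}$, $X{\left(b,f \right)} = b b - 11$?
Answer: $\frac{6841237171}{213516} \approx 32041.0$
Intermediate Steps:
$X{\left(b,f \right)} = -11 + b^{2}$ ($X{\left(b,f \right)} = b^{2} - 11 = -11 + b^{2}$)
$a = 32041$ ($a = \left(-232 - \left(11 - 8^{2}\right)\right)^{2} = \left(-232 + \left(-11 + 64\right)\right)^{2} = \left(-232 + 53\right)^{2} = \left(-179\right)^{2} = 32041$)
$a + \frac{-125689 + 96704}{211773 + \left(\left(-214\right) \left(-8\right) + 31\right)} = 32041 + \frac{-125689 + 96704}{211773 + \left(\left(-214\right) \left(-8\right) + 31\right)} = 32041 - \frac{28985}{211773 + \left(1712 + 31\right)} = 32041 - \frac{28985}{211773 + 1743} = 32041 - \frac{28985}{213516} = \frac{6841237171}{213516}$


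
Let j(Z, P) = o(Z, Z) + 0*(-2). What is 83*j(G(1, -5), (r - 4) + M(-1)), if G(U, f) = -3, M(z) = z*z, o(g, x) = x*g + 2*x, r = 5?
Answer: 249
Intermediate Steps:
o(g, x) = 2*x + g*x (o(g, x) = g*x + 2*x = 2*x + g*x)
M(z) = z²
j(Z, P) = Z*(2 + Z) (j(Z, P) = Z*(2 + Z) + 0*(-2) = Z*(2 + Z) + 0 = Z*(2 + Z))
83*j(G(1, -5), (r - 4) + M(-1)) = 83*(-3*(2 - 3)) = 83*(-3*(-1)) = 83*3 = 249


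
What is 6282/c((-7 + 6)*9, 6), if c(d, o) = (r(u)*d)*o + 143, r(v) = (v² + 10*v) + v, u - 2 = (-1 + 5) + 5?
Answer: -6282/12925 ≈ -0.48603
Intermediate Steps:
u = 11 (u = 2 + ((-1 + 5) + 5) = 2 + (4 + 5) = 2 + 9 = 11)
r(v) = v² + 11*v
c(d, o) = 143 + 242*d*o (c(d, o) = ((11*(11 + 11))*d)*o + 143 = ((11*22)*d)*o + 143 = (242*d)*o + 143 = 242*d*o + 143 = 143 + 242*d*o)
6282/c((-7 + 6)*9, 6) = 6282/(143 + 242*((-7 + 6)*9)*6) = 6282/(143 + 242*(-1*9)*6) = 6282/(143 + 242*(-9)*6) = 6282/(143 - 13068) = 6282/(-12925) = 6282*(-1/12925) = -6282/12925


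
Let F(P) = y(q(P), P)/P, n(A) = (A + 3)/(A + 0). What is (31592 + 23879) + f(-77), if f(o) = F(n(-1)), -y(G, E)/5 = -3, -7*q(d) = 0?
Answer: 110927/2 ≈ 55464.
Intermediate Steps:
q(d) = 0 (q(d) = -1/7*0 = 0)
y(G, E) = 15 (y(G, E) = -5*(-3) = 15)
n(A) = (3 + A)/A
F(P) = 15/P
f(o) = -15/2 (f(o) = 15/(((3 - 1)/(-1))) = 15/((-1*2)) = 15/(-2) = 15*(-1/2) = -15/2)
(31592 + 23879) + f(-77) = (31592 + 23879) - 15/2 = 55471 - 15/2 = 110927/2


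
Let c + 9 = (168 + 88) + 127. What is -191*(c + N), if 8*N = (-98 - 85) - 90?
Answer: -519329/8 ≈ -64916.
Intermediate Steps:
N = -273/8 (N = ((-98 - 85) - 90)/8 = (-183 - 90)/8 = (1/8)*(-273) = -273/8 ≈ -34.125)
c = 374 (c = -9 + ((168 + 88) + 127) = -9 + (256 + 127) = -9 + 383 = 374)
-191*(c + N) = -191*(374 - 273/8) = -191*2719/8 = -519329/8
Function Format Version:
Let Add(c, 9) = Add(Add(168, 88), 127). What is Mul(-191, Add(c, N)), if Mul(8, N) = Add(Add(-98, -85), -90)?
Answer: Rational(-519329, 8) ≈ -64916.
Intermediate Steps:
N = Rational(-273, 8) (N = Mul(Rational(1, 8), Add(Add(-98, -85), -90)) = Mul(Rational(1, 8), Add(-183, -90)) = Mul(Rational(1, 8), -273) = Rational(-273, 8) ≈ -34.125)
c = 374 (c = Add(-9, Add(Add(168, 88), 127)) = Add(-9, Add(256, 127)) = Add(-9, 383) = 374)
Mul(-191, Add(c, N)) = Mul(-191, Add(374, Rational(-273, 8))) = Mul(-191, Rational(2719, 8)) = Rational(-519329, 8)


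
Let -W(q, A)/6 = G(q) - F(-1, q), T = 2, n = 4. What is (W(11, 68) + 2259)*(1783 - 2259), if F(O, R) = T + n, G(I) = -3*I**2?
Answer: -2129148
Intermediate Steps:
F(O, R) = 6 (F(O, R) = 2 + 4 = 6)
W(q, A) = 36 + 18*q**2 (W(q, A) = -6*(-3*q**2 - 1*6) = -6*(-3*q**2 - 6) = -6*(-6 - 3*q**2) = 36 + 18*q**2)
(W(11, 68) + 2259)*(1783 - 2259) = ((36 + 18*11**2) + 2259)*(1783 - 2259) = ((36 + 18*121) + 2259)*(-476) = ((36 + 2178) + 2259)*(-476) = (2214 + 2259)*(-476) = 4473*(-476) = -2129148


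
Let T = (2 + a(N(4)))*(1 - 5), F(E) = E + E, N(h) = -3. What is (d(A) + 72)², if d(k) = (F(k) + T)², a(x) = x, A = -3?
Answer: 5776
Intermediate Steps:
F(E) = 2*E
T = 4 (T = (2 - 3)*(1 - 5) = -1*(-4) = 4)
d(k) = (4 + 2*k)² (d(k) = (2*k + 4)² = (4 + 2*k)²)
(d(A) + 72)² = (4*(2 - 3)² + 72)² = (4*(-1)² + 72)² = (4*1 + 72)² = (4 + 72)² = 76² = 5776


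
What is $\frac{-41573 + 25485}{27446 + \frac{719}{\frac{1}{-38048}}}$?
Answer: $\frac{8044}{13664533} \approx 0.00058868$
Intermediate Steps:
$\frac{-41573 + 25485}{27446 + \frac{719}{\frac{1}{-38048}}} = - \frac{16088}{27446 + \frac{719}{- \frac{1}{38048}}} = - \frac{16088}{27446 + 719 \left(-38048\right)} = - \frac{16088}{27446 - 27356512} = - \frac{16088}{-27329066} = \left(-16088\right) \left(- \frac{1}{27329066}\right) = \frac{8044}{13664533}$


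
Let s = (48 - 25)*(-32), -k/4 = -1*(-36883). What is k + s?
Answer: -148268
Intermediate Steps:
k = -147532 (k = -(-4)*(-36883) = -4*36883 = -147532)
s = -736 (s = 23*(-32) = -736)
k + s = -147532 - 736 = -148268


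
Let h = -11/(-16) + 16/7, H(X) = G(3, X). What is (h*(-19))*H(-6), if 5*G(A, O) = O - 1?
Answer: 6327/80 ≈ 79.088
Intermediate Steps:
G(A, O) = -⅕ + O/5 (G(A, O) = (O - 1)/5 = (-1 + O)/5 = -⅕ + O/5)
H(X) = -⅕ + X/5
h = 333/112 (h = -11*(-1/16) + 16*(⅐) = 11/16 + 16/7 = 333/112 ≈ 2.9732)
(h*(-19))*H(-6) = ((333/112)*(-19))*(-⅕ + (⅕)*(-6)) = -6327*(-⅕ - 6/5)/112 = -6327/112*(-7/5) = 6327/80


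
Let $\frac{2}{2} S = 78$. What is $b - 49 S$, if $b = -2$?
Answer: $-3824$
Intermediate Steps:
$S = 78$
$b - 49 S = -2 - 3822 = -3824$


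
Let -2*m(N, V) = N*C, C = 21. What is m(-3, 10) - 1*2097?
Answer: -4131/2 ≈ -2065.5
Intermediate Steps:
m(N, V) = -21*N/2 (m(N, V) = -N*21/2 = -21*N/2)
m(-3, 10) - 1*2097 = -21/2*(-3) - 1*2097 = 63/2 - 2097 = -4131/2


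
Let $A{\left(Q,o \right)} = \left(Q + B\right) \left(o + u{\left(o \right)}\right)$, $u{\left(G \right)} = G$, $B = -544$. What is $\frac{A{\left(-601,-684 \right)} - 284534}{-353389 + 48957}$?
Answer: $- \frac{640913}{152216} \approx -4.2105$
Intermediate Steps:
$A{\left(Q,o \right)} = 2 o \left(-544 + Q\right)$ ($A{\left(Q,o \right)} = \left(Q - 544\right) \left(o + o\right) = \left(-544 + Q\right) 2 o = 2 o \left(-544 + Q\right)$)
$\frac{A{\left(-601,-684 \right)} - 284534}{-353389 + 48957} = \frac{2 \left(-684\right) \left(-544 - 601\right) - 284534}{-353389 + 48957} = \frac{2 \left(-684\right) \left(-1145\right) - 284534}{-304432} = \left(1566360 - 284534\right) \left(- \frac{1}{304432}\right) = 1281826 \left(- \frac{1}{304432}\right) = - \frac{640913}{152216}$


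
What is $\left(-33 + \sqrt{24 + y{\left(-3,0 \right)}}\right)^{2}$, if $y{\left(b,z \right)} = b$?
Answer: $\left(33 - \sqrt{21}\right)^{2} \approx 807.55$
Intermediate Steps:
$\left(-33 + \sqrt{24 + y{\left(-3,0 \right)}}\right)^{2} = \left(-33 + \sqrt{24 - 3}\right)^{2} = \left(-33 + \sqrt{21}\right)^{2}$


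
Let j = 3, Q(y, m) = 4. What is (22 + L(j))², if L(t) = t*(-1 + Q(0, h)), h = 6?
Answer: 961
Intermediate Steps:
L(t) = 3*t (L(t) = t*(-1 + 4) = t*3 = 3*t)
(22 + L(j))² = (22 + 3*3)² = (22 + 9)² = 31² = 961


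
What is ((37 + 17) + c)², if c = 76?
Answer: 16900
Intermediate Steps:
((37 + 17) + c)² = ((37 + 17) + 76)² = (54 + 76)² = 130² = 16900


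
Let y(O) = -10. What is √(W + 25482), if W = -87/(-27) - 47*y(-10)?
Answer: √233597/3 ≈ 161.11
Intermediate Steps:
W = 4259/9 (W = -87/(-27) - 47*(-10) = -87*(-1/27) + 470 = 29/9 + 470 = 4259/9 ≈ 473.22)
√(W + 25482) = √(4259/9 + 25482) = √(233597/9) = √233597/3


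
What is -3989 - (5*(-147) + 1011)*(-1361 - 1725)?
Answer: 847747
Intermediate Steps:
-3989 - (5*(-147) + 1011)*(-1361 - 1725) = -3989 - (-735 + 1011)*(-3086) = -3989 - 276*(-3086) = -3989 - 1*(-851736) = -3989 + 851736 = 847747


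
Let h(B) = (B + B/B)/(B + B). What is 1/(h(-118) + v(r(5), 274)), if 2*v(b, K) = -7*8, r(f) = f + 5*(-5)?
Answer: -236/6491 ≈ -0.036358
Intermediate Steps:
r(f) = -25 + f (r(f) = f - 25 = -25 + f)
v(b, K) = -28 (v(b, K) = (-7*8)/2 = (½)*(-56) = -28)
h(B) = (1 + B)/(2*B) (h(B) = (B + 1)/((2*B)) = (1 + B)*(1/(2*B)) = (1 + B)/(2*B))
1/(h(-118) + v(r(5), 274)) = 1/((½)*(1 - 118)/(-118) - 28) = 1/((½)*(-1/118)*(-117) - 28) = 1/(117/236 - 28) = 1/(-6491/236) = -236/6491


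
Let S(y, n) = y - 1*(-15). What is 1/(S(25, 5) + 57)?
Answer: 1/97 ≈ 0.010309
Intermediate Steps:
S(y, n) = 15 + y (S(y, n) = y + 15 = 15 + y)
1/(S(25, 5) + 57) = 1/((15 + 25) + 57) = 1/(40 + 57) = 1/97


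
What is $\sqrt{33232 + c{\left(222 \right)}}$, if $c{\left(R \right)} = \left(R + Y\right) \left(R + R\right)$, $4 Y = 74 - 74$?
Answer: $10 \sqrt{1318} \approx 363.04$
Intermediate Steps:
$Y = 0$ ($Y = \frac{74 - 74}{4} = \frac{1}{4} \cdot 0 = 0$)
$c{\left(R \right)} = 2 R^{2}$ ($c{\left(R \right)} = \left(R + 0\right) \left(R + R\right) = R 2 R = 2 R^{2}$)
$\sqrt{33232 + c{\left(222 \right)}} = \sqrt{33232 + 2 \cdot 222^{2}} = \sqrt{33232 + 2 \cdot 49284} = \sqrt{33232 + 98568} = \sqrt{131800} = 10 \sqrt{1318}$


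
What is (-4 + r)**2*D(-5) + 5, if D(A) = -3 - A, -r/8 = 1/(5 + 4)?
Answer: 4277/81 ≈ 52.802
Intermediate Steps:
r = -8/9 (r = -8/(5 + 4) = -8/9 ≈ -0.88889)
(-4 + r)**2*D(-5) + 5 = (-4 - 8/9)**2*(-3 - 1*(-5)) + 5 = (-44/9)**2*(-3 + 5) + 5 = (1936/81)*2 + 5 = 3872/81 + 5 = 4277/81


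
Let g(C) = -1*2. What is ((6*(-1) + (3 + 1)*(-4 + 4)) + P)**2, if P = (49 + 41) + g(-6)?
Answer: 6724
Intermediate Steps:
g(C) = -2
P = 88 (P = (49 + 41) - 2 = 90 - 2 = 88)
((6*(-1) + (3 + 1)*(-4 + 4)) + P)**2 = ((6*(-1) + (3 + 1)*(-4 + 4)) + 88)**2 = ((-6 + 4*0) + 88)**2 = ((-6 + 0) + 88)**2 = (-6 + 88)**2 = 82**2 = 6724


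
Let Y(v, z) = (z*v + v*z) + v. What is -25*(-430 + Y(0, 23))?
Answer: 10750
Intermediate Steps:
Y(v, z) = v + 2*v*z (Y(v, z) = (v*z + v*z) + v = 2*v*z + v = v + 2*v*z)
-25*(-430 + Y(0, 23)) = -25*(-430 + 0*(1 + 2*23)) = -25*(-430 + 0*(1 + 46)) = -25*(-430 + 0*47) = -25*(-430 + 0) = -25*(-430) = 10750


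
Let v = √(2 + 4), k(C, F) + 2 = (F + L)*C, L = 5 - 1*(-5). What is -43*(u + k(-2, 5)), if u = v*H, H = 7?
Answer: 1376 - 301*√6 ≈ 638.70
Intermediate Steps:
L = 10 (L = 5 + 5 = 10)
k(C, F) = -2 + C*(10 + F) (k(C, F) = -2 + (F + 10)*C = -2 + (10 + F)*C = -2 + C*(10 + F))
v = √6 ≈ 2.4495
u = 7*√6 (u = √6*7 = 7*√6 ≈ 17.146)
-43*(u + k(-2, 5)) = -43*(7*√6 + (-2 + 10*(-2) - 2*5)) = -43*(7*√6 + (-2 - 20 - 10)) = -43*(7*√6 - 32) = -43*(-32 + 7*√6) = 1376 - 301*√6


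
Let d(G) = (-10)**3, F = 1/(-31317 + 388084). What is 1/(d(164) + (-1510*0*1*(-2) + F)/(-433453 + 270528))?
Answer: -58126263475/58126263475001 ≈ -0.0010000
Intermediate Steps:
F = 1/356767 ≈ 2.8029e-6
d(G) = -1000
1/(d(164) + (-1510*0*1*(-2) + F)/(-433453 + 270528)) = 1/(-1000 + (-1510*0*1*(-2) + 1/356767)/(-433453 + 270528)) = 1/(-1000 + (-0*(-2) + 1/356767)/(-162925)) = 1/(-1000 + (-1510*0 + 1/356767)*(-1/162925)) = 1/(-1000 + (0 + 1/356767)*(-1/162925)) = 1/(-1000 + (1/356767)*(-1/162925)) = 1/(-1000 - 1/58126263475) = 1/(-58126263475001/58126263475) = -58126263475/58126263475001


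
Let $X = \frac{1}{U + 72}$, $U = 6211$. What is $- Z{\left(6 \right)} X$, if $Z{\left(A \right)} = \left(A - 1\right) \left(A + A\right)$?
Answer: $- \frac{60}{6283} \approx -0.0095496$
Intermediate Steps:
$Z{\left(A \right)} = 2 A \left(-1 + A\right)$ ($Z{\left(A \right)} = \left(-1 + A\right) 2 A = 2 A \left(-1 + A\right)$)
$X = \frac{1}{6283}$ ($X = \frac{1}{6211 + 72} = \frac{1}{6283} \approx 0.00015916$)
$- Z{\left(6 \right)} X = - 2 \cdot 6 \left(-1 + 6\right) \frac{1}{6283} = - 2 \cdot 6 \cdot 5 \cdot \frac{1}{6283} = \left(-1\right) 60 \cdot \frac{1}{6283} = \left(-60\right) \frac{1}{6283} = - \frac{60}{6283}$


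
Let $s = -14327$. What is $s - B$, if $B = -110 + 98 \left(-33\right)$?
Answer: $-10983$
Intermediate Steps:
$B = -3344$ ($B = -110 - 3234 = -3344$)
$s - B = -14327 - -3344 = -14327 + 3344 = -10983$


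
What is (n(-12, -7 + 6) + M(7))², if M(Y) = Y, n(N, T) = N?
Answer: 25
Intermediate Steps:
(n(-12, -7 + 6) + M(7))² = (-12 + 7)² = (-5)² = 25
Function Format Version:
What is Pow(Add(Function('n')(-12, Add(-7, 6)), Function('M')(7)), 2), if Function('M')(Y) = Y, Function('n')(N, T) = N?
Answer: 25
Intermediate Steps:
Pow(Add(Function('n')(-12, Add(-7, 6)), Function('M')(7)), 2) = Pow(Add(-12, 7), 2) = Pow(-5, 2) = 25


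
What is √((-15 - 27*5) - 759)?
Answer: 3*I*√101 ≈ 30.15*I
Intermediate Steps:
√((-15 - 27*5) - 759) = √((-15 - 135) - 759) = √(-150 - 759) = √(-909) = 3*I*√101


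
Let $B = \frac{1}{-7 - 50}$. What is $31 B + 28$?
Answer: $\frac{1565}{57} \approx 27.456$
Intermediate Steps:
$B = - \frac{1}{57}$ ($B = \frac{1}{-57} = - \frac{1}{57} \approx -0.017544$)
$31 B + 28 = 31 \left(- \frac{1}{57}\right) + 28 = - \frac{31}{57} + 28 = \frac{1565}{57}$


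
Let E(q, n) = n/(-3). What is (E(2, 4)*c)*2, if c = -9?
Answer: 24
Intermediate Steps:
E(q, n) = -n/3 (E(q, n) = n*(-1/3) = -n/3)
(E(2, 4)*c)*2 = (-1/3*4*(-9))*2 = -4/3*(-9)*2 = 12*2 = 24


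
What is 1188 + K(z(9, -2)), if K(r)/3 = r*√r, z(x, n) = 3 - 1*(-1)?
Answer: 1212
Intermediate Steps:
z(x, n) = 4 (z(x, n) = 3 + 1 = 4)
K(r) = 3*r^(3/2) (K(r) = 3*(r*√r) = 3*r^(3/2))
1188 + K(z(9, -2)) = 1188 + 3*4^(3/2) = 1188 + 3*8 = 1188 + 24 = 1212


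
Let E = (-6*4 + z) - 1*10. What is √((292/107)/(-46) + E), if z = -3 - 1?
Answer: 4*I*√14406694/2461 ≈ 6.1692*I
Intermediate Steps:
z = -4
E = -38 (E = (-6*4 - 4) - 1*10 = (-24 - 4) - 10 = -28 - 10 = -38)
√((292/107)/(-46) + E) = √((292/107)/(-46) - 38) = √((292*(1/107))*(-1/46) - 38) = √((292/107)*(-1/46) - 38) = √(-146/2461 - 38) = √(-93664/2461) = 4*I*√14406694/2461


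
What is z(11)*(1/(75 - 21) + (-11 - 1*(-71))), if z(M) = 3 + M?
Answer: 22687/27 ≈ 840.26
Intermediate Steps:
z(11)*(1/(75 - 21) + (-11 - 1*(-71))) = (3 + 11)*(1/(75 - 21) + (-11 - 1*(-71))) = 14*(1/54 + (-11 + 71)) = 14*(1/54 + 60) = 14*(3241/54) = 22687/27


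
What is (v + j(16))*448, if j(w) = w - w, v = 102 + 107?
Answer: 93632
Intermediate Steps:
v = 209
j(w) = 0
(v + j(16))*448 = (209 + 0)*448 = 209*448 = 93632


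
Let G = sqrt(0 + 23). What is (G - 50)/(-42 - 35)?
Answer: 50/77 - sqrt(23)/77 ≈ 0.58707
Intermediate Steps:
G = sqrt(23) ≈ 4.7958
(G - 50)/(-42 - 35) = (sqrt(23) - 50)/(-42 - 35) = (-50 + sqrt(23))/(-77) = -(-50 + sqrt(23))/77 = 50/77 - sqrt(23)/77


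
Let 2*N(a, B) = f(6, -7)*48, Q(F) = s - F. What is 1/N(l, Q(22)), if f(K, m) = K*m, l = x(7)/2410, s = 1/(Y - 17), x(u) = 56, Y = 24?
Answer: -1/1008 ≈ -0.00099206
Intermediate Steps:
s = ⅐ (s = 1/(24 - 17) = 1/7 = ⅐ ≈ 0.14286)
Q(F) = ⅐ - F
l = 28/1205 (l = 56/2410 = 56*(1/2410) = 28/1205 ≈ 0.023237)
N(a, B) = -1008 (N(a, B) = ((6*(-7))*48)/2 = (-42*48)/2 = (½)*(-2016) = -1008)
1/N(l, Q(22)) = 1/(-1008) = -1/1008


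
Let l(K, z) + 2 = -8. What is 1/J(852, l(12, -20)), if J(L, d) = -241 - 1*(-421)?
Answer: 1/180 ≈ 0.0055556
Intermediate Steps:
l(K, z) = -10 (l(K, z) = -2 - 8 = -10)
J(L, d) = 180 (J(L, d) = -241 + 421 = 180)
1/J(852, l(12, -20)) = 1/180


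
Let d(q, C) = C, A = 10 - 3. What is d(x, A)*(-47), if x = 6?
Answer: -329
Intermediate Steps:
A = 7
d(x, A)*(-47) = 7*(-47) = -329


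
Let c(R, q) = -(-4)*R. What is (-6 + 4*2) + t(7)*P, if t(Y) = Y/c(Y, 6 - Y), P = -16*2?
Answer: -6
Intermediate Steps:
P = -32
c(R, q) = 4*R
t(Y) = ¼ (t(Y) = Y/((4*Y)) = (1/(4*Y))*Y = ¼)
(-6 + 4*2) + t(7)*P = (-6 + 4*2) + (¼)*(-32) = (-6 + 8) - 8 = 2 - 8 = -6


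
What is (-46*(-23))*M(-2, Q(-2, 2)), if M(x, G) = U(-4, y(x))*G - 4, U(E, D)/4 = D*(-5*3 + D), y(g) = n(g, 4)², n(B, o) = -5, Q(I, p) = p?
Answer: 2111768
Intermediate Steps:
y(g) = 25 (y(g) = (-5)² = 25)
U(E, D) = 4*D*(-15 + D) (U(E, D) = 4*(D*(-5*3 + D)) = 4*(D*(-15 + D)) = 4*D*(-15 + D))
M(x, G) = -4 + 1000*G (M(x, G) = (4*25*(-15 + 25))*G - 4 = (4*25*10)*G - 4 = 1000*G - 4 = -4 + 1000*G)
(-46*(-23))*M(-2, Q(-2, 2)) = (-46*(-23))*(-4 + 1000*2) = 1058*(-4 + 2000) = 1058*1996 = 2111768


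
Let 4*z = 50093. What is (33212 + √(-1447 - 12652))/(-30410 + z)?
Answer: -132848/71547 - 4*I*√14099/71547 ≈ -1.8568 - 0.0066384*I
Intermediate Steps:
z = 50093/4 (z = (¼)*50093 = 50093/4 ≈ 12523.)
(33212 + √(-1447 - 12652))/(-30410 + z) = (33212 + √(-1447 - 12652))/(-30410 + 50093/4) = (33212 + √(-14099))/(-71547/4) = (33212 + I*√14099)*(-4/71547) = -132848/71547 - 4*I*√14099/71547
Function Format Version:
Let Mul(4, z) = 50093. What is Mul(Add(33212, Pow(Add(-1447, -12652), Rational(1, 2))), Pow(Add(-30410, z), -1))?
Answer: Add(Rational(-132848, 71547), Mul(Rational(-4, 71547), I, Pow(14099, Rational(1, 2)))) ≈ Add(-1.8568, Mul(-0.0066384, I))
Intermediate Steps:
z = Rational(50093, 4) (z = Mul(Rational(1, 4), 50093) = Rational(50093, 4) ≈ 12523.)
Mul(Add(33212, Pow(Add(-1447, -12652), Rational(1, 2))), Pow(Add(-30410, z), -1)) = Mul(Add(33212, Pow(Add(-1447, -12652), Rational(1, 2))), Pow(Add(-30410, Rational(50093, 4)), -1)) = Mul(Add(33212, Pow(-14099, Rational(1, 2))), Pow(Rational(-71547, 4), -1)) = Mul(Add(33212, Mul(I, Pow(14099, Rational(1, 2)))), Rational(-4, 71547)) = Add(Rational(-132848, 71547), Mul(Rational(-4, 71547), I, Pow(14099, Rational(1, 2))))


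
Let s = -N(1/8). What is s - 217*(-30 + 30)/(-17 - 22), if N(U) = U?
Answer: -1/8 ≈ -0.12500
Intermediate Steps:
s = -1/8 ≈ -0.12500
s - 217*(-30 + 30)/(-17 - 22) = -1/8 - 217*(-30 + 30)/(-17 - 22) = -1/8 - 217*0/(-39) = -1/8 - 217*0*(-1/39) = -1/8 - 217*0 = -1/8 - 1*0 = -1/8 + 0 = -1/8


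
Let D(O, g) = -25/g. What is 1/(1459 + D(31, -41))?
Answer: 41/59844 ≈ 0.00068511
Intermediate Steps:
1/(1459 + D(31, -41)) = 1/(1459 - 25/(-41)) = 1/(1459 - 25*(-1/41)) = 1/(1459 + 25/41) = 1/(59844/41) = 41/59844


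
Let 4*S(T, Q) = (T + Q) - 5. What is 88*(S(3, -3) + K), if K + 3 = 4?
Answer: -22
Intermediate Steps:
K = 1 (K = -3 + 4 = 1)
S(T, Q) = -5/4 + Q/4 + T/4 (S(T, Q) = ((T + Q) - 5)/4 = ((Q + T) - 5)/4 = (-5 + Q + T)/4 = -5/4 + Q/4 + T/4)
88*(S(3, -3) + K) = 88*((-5/4 + (¼)*(-3) + (¼)*3) + 1) = 88*((-5/4 - ¾ + ¾) + 1) = 88*(-5/4 + 1) = 88*(-¼) = -22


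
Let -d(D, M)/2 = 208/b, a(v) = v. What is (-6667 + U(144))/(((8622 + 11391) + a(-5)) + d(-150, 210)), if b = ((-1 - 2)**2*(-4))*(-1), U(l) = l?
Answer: -58707/179968 ≈ -0.32621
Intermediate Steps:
b = 36 (b = ((-3)**2*(-4))*(-1) = (9*(-4))*(-1) = -36*(-1) = 36)
d(D, M) = -104/9 (d(D, M) = -416/36 = -2*52/9 = -104/9)
(-6667 + U(144))/(((8622 + 11391) + a(-5)) + d(-150, 210)) = (-6667 + 144)/(((8622 + 11391) - 5) - 104/9) = -6523/((20013 - 5) - 104/9) = -6523/(20008 - 104/9) = -6523/179968/9 = -6523*9/179968 = -58707/179968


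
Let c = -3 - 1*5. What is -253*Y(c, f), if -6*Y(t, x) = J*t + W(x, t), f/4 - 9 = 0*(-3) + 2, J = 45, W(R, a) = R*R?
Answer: 199364/3 ≈ 66455.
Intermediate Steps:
c = -8 (c = -3 - 5 = -8)
W(R, a) = R**2
f = 44 (f = 36 + 4*(0*(-3) + 2) = 36 + 4*(0 + 2) = 36 + 4*2 = 36 + 8 = 44)
Y(t, x) = -15*t/2 - x**2/6 (Y(t, x) = -(45*t + x**2)/6 = -(x**2 + 45*t)/6 = -15*t/2 - x**2/6)
-253*Y(c, f) = -253*(-15/2*(-8) - 1/6*44**2) = -253*(60 - 1/6*1936) = -253*(60 - 968/3) = -253*(-788/3) = 199364/3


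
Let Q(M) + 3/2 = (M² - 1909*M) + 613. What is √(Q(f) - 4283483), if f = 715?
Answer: I*√20546326/2 ≈ 2266.4*I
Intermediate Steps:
Q(M) = 1223/2 + M² - 1909*M (Q(M) = -3/2 + ((M² - 1909*M) + 613) = -3/2 + (613 + M² - 1909*M) = 1223/2 + M² - 1909*M)
√(Q(f) - 4283483) = √((1223/2 + 715² - 1909*715) - 4283483) = √((1223/2 + 511225 - 1364935) - 4283483) = √(-1706197/2 - 4283483) = √(-10273163/2) = I*√20546326/2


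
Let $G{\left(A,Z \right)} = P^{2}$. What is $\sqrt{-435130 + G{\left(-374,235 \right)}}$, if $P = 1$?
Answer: $i \sqrt{435129} \approx 659.64 i$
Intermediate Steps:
$G{\left(A,Z \right)} = 1$ ($G{\left(A,Z \right)} = 1^{2} = 1$)
$\sqrt{-435130 + G{\left(-374,235 \right)}} = \sqrt{-435130 + 1} = \sqrt{-435129} = i \sqrt{435129}$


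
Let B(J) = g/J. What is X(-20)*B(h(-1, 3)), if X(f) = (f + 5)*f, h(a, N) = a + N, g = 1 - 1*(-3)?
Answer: 600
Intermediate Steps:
g = 4 (g = 1 + 3 = 4)
h(a, N) = N + a
X(f) = f*(5 + f) (X(f) = (5 + f)*f = f*(5 + f))
B(J) = 4/J
X(-20)*B(h(-1, 3)) = (-20*(5 - 20))*(4/(3 - 1)) = (-20*(-15))*(4/2) = 300*(4*(½)) = 300*2 = 600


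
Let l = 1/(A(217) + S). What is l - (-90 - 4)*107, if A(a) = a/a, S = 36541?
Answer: 367539437/36542 ≈ 10058.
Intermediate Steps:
A(a) = 1
l = 1/36542 (l = 1/(1 + 36541) = 1/36542 ≈ 2.7366e-5)
l - (-90 - 4)*107 = 1/36542 - (-90 - 4)*107 = 1/36542 - (-94)*107 = 1/36542 - 1*(-10058) = 1/36542 + 10058 = 367539437/36542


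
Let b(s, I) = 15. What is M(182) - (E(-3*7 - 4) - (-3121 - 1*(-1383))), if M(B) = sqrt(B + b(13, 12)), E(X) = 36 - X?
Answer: -1799 + sqrt(197) ≈ -1785.0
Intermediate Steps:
M(B) = sqrt(15 + B) (M(B) = sqrt(B + 15) = sqrt(15 + B))
M(182) - (E(-3*7 - 4) - (-3121 - 1*(-1383))) = sqrt(15 + 182) - ((36 - (-3*7 - 4)) - (-3121 - 1*(-1383))) = sqrt(197) - ((36 - (-21 - 4)) - (-3121 + 1383)) = sqrt(197) - ((36 - 1*(-25)) - 1*(-1738)) = sqrt(197) - ((36 + 25) + 1738) = sqrt(197) - (61 + 1738) = sqrt(197) - 1*1799 = sqrt(197) - 1799 = -1799 + sqrt(197)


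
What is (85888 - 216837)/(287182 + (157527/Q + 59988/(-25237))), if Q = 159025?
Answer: -525539445164825/1152545955526549 ≈ -0.45598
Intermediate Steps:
(85888 - 216837)/(287182 + (157527/Q + 59988/(-25237))) = (85888 - 216837)/(287182 + (157527/159025 + 59988/(-25237))) = -130949/(287182 + (157527*(1/159025) + 59988*(-1/25237))) = -130949/(287182 + (157527/159025 - 59988/25237)) = -130949/(287182 - 5564082801/4013313925) = -130949/1152545955526549/4013313925 = -130949*4013313925/1152545955526549 = -525539445164825/1152545955526549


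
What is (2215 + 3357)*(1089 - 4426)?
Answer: -18593764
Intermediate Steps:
(2215 + 3357)*(1089 - 4426) = 5572*(-3337) = -18593764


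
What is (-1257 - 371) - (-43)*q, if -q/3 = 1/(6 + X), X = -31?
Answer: -40571/25 ≈ -1622.8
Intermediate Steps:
q = 3/25 (q = -3/(6 - 31) = -3/(-25) = -3*(-1/25) = 3/25 ≈ 0.12000)
(-1257 - 371) - (-43)*q = (-1257 - 371) - (-43)*3/25 = -1628 - 1*(-129/25) = -1628 + 129/25 = -40571/25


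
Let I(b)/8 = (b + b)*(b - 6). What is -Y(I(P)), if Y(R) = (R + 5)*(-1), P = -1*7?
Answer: 1461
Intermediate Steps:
P = -7
I(b) = 16*b*(-6 + b) (I(b) = 8*((b + b)*(b - 6)) = 8*((2*b)*(-6 + b)) = 8*(2*b*(-6 + b)) = 16*b*(-6 + b))
Y(R) = -5 - R (Y(R) = (5 + R)*(-1) = -5 - R)
-Y(I(P)) = -(-5 - 16*(-7)*(-6 - 7)) = -(-5 - 16*(-7)*(-13)) = -(-5 - 1*1456) = -(-5 - 1456) = -1*(-1461) = 1461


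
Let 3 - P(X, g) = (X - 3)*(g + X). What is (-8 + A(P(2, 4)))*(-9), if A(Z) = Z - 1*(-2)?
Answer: -27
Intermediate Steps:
P(X, g) = 3 - (-3 + X)*(X + g) (P(X, g) = 3 - (X - 3)*(g + X) = 3 - (-3 + X)*(X + g))
A(Z) = 2 + Z (A(Z) = Z + 2 = 2 + Z)
(-8 + A(P(2, 4)))*(-9) = (-8 + (2 + (3 - 1*2² + 3*2 + 3*4 - 1*2*4)))*(-9) = (-8 + (2 + (3 - 1*4 + 6 + 12 - 8)))*(-9) = (-8 + (2 + (3 - 4 + 6 + 12 - 8)))*(-9) = (-8 + (2 + 9))*(-9) = (-8 + 11)*(-9) = 3*(-9) = -27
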